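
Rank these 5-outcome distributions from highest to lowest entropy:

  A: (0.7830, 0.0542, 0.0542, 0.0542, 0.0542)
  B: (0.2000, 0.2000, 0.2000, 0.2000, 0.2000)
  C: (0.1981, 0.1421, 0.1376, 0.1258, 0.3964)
B > C > A

Key insight: Entropy is maximized by uniform distributions and minimized by concentrated distributions.

- Uniform distributions have maximum entropy log₂(5) = 2.3219 bits
- The more "peaked" or concentrated a distribution, the lower its entropy

Entropies:
  H(A) = 1.1887 bits
  H(B) = 2.3219 bits
  H(C) = 2.1618 bits

Ranking: B > C > A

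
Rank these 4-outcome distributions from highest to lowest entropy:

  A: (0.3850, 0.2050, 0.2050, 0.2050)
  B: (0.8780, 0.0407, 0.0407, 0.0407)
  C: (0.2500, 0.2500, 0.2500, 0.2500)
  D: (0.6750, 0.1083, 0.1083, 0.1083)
C > A > D > B

Key insight: Entropy is maximized by uniform distributions and minimized by concentrated distributions.

Entropies:
  H(A) = 1.9362 bits
  H(B) = 0.7284 bits
  H(C) = 2.0000 bits
  H(D) = 1.4248 bits

Ranking: C > A > D > B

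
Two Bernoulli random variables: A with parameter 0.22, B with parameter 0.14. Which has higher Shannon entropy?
A

For binary distributions, entropy is maximized at p=0.5 and decreases as p moves toward 0 or 1.

H(A) = H(0.22) = 0.7602 bits
H(B) = H(0.14) = 0.5842 bits

Distribution A (p=0.22) is closer to uniform (p=0.5), so it has higher entropy.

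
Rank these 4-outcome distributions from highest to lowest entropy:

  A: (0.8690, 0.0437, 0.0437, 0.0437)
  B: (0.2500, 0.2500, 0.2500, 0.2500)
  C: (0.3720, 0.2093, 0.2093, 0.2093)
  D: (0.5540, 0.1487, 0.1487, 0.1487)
B > C > D > A

Key insight: Entropy is maximized by uniform distributions and minimized by concentrated distributions.

Entropies:
  H(A) = 0.7678 bits
  H(B) = 2.0000 bits
  H(C) = 1.9476 bits
  H(D) = 1.6985 bits

Ranking: B > C > D > A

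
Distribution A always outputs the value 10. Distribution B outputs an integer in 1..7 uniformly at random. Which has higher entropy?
B

A is deterministic, so H(A) = 0. B is uniform over 7 outcomes, so H(B) = log₂(7) = 2.807 bits. Any distribution with genuine randomness has higher entropy than a deterministic one.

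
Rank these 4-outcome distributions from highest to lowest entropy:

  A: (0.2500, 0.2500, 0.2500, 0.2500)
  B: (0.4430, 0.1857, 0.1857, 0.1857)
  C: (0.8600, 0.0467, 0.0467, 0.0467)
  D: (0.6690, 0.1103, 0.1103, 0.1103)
A > B > D > C

Key insight: Entropy is maximized by uniform distributions and minimized by concentrated distributions.

Entropies:
  H(A) = 2.0000 bits
  H(B) = 1.8734 bits
  H(C) = 0.8061 bits
  H(D) = 1.4406 bits

Ranking: A > B > D > C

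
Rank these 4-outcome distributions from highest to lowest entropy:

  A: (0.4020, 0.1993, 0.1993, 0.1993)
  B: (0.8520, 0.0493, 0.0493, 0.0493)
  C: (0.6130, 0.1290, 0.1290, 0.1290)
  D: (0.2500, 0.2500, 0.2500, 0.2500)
D > A > C > B

Key insight: Entropy is maximized by uniform distributions and minimized by concentrated distributions.

Entropies:
  H(A) = 1.9199 bits
  H(B) = 0.8394 bits
  H(C) = 1.5762 bits
  H(D) = 2.0000 bits

Ranking: D > A > C > B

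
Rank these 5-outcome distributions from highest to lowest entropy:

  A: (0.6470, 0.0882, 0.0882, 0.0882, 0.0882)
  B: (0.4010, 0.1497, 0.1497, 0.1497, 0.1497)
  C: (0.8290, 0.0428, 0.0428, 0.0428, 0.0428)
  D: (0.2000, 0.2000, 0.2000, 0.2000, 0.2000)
D > B > A > C

Key insight: Entropy is maximized by uniform distributions and minimized by concentrated distributions.

Entropies:
  H(A) = 1.6427 bits
  H(B) = 2.1695 bits
  H(C) = 1.0020 bits
  H(D) = 2.3219 bits

Ranking: D > B > A > C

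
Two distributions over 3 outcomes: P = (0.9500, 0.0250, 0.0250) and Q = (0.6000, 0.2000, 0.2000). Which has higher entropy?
Q

P is highly concentrated on one outcome (95%), making it nearly deterministic. Q spreads its mass more evenly (max 60%). The more spread-out distribution has higher entropy: H(P) ≈ 0.336 bits, H(Q) ≈ 1.371 bits.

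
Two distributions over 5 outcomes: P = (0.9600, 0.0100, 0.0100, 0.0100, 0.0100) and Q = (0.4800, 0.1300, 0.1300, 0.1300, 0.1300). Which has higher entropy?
Q

P is highly concentrated on one outcome (96%), making it nearly deterministic. Q spreads its mass more evenly (max 48%). The more spread-out distribution has higher entropy: H(P) ≈ 0.322 bits, H(Q) ≈ 2.039 bits.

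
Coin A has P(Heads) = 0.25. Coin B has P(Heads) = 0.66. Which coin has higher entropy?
B

For binary distributions, entropy is maximized at p=0.5 and decreases as p moves toward 0 or 1.

H(A) = H(0.25) = 0.8113 bits
H(B) = H(0.66) = 0.9248 bits

Distribution B (p=0.66) is closer to uniform (p=0.5), so it has higher entropy.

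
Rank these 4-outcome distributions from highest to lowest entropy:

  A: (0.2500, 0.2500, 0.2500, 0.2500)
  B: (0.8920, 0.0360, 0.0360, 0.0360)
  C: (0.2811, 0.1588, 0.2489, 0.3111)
A > C > B

Key insight: Entropy is maximized by uniform distributions and minimized by concentrated distributions.

- Uniform distributions have maximum entropy log₂(4) = 2.0000 bits
- The more "peaked" or concentrated a distribution, the lower its entropy

Entropies:
  H(A) = 2.0000 bits
  H(B) = 0.6650 bits
  H(C) = 1.9597 bits

Ranking: A > C > B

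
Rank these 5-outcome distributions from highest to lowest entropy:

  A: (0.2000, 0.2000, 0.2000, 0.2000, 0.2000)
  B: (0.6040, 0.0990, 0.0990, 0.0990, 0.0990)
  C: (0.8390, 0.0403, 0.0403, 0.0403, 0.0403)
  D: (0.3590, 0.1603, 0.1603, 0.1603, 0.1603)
A > D > B > C

Key insight: Entropy is maximized by uniform distributions and minimized by concentrated distributions.

Entropies:
  H(A) = 2.3219 bits
  H(B) = 1.7606 bits
  H(C) = 0.9587 bits
  H(D) = 2.2238 bits

Ranking: A > D > B > C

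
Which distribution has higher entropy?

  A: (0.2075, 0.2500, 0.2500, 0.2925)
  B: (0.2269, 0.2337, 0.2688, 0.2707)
B

Both distributions are close to uniform, making this a harder comparison.

H(A) = 1.9895 bits
H(B) = 1.9954 bits

The distribution closer to uniform has higher entropy.
Answer: B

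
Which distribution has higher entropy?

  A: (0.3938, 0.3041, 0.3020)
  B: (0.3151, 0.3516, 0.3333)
B

Both distributions are close to uniform, making this a harder comparison.

H(A) = 1.5734 bits
H(B) = 1.5835 bits

The distribution closer to uniform has higher entropy.
Answer: B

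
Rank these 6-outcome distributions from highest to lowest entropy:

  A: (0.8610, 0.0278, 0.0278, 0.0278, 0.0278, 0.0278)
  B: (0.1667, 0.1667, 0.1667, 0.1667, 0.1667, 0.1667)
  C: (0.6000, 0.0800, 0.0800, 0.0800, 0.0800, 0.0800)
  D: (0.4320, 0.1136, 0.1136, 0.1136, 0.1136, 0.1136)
B > D > C > A

Key insight: Entropy is maximized by uniform distributions and minimized by concentrated distributions.

Entropies:
  H(A) = 0.9044 bits
  H(B) = 2.5850 bits
  H(C) = 1.8997 bits
  H(D) = 2.3055 bits

Ranking: B > D > C > A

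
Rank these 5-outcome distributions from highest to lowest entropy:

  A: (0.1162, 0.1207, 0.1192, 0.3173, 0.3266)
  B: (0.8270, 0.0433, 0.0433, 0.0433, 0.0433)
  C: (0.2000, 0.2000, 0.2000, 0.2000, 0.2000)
C > A > B

Key insight: Entropy is maximized by uniform distributions and minimized by concentrated distributions.

- Uniform distributions have maximum entropy log₂(5) = 2.3219 bits
- The more "peaked" or concentrated a distribution, the lower its entropy

Entropies:
  H(A) = 2.1475 bits
  H(B) = 1.0105 bits
  H(C) = 2.3219 bits

Ranking: C > A > B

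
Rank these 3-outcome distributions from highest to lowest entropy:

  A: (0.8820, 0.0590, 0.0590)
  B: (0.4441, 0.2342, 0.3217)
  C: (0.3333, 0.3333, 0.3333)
C > B > A

Key insight: Entropy is maximized by uniform distributions and minimized by concentrated distributions.

- Uniform distributions have maximum entropy log₂(3) = 1.5850 bits
- The more "peaked" or concentrated a distribution, the lower its entropy

Entropies:
  H(A) = 0.6416 bits
  H(B) = 1.5369 bits
  H(C) = 1.5850 bits

Ranking: C > B > A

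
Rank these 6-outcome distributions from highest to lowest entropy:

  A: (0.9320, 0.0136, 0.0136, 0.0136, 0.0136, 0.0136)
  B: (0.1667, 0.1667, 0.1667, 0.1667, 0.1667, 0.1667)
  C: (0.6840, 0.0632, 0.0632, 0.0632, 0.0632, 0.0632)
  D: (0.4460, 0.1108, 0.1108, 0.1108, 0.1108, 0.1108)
B > D > C > A

Key insight: Entropy is maximized by uniform distributions and minimized by concentrated distributions.

Entropies:
  H(A) = 0.5163 bits
  H(B) = 2.5850 bits
  H(C) = 1.6337 bits
  H(D) = 2.2779 bits

Ranking: B > D > C > A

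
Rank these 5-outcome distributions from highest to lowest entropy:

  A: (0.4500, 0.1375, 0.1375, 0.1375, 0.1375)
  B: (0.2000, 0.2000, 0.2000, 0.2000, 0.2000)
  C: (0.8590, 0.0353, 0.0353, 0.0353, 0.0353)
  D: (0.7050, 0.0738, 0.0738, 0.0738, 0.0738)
B > A > D > C

Key insight: Entropy is maximized by uniform distributions and minimized by concentrated distributions.

Entropies:
  H(A) = 2.0928 bits
  H(B) = 2.3219 bits
  H(C) = 0.8689 bits
  H(D) = 1.4651 bits

Ranking: B > A > D > C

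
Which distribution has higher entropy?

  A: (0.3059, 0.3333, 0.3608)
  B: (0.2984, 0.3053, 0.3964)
A

Both distributions are close to uniform, making this a harder comparison.

H(A) = 1.5817 bits
H(B) = 1.5724 bits

The distribution closer to uniform has higher entropy.
Answer: A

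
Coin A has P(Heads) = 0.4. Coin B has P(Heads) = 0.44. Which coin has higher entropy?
B

For binary distributions, entropy is maximized at p=0.5 and decreases as p moves toward 0 or 1.

H(A) = H(0.4) = 0.9710 bits
H(B) = H(0.44) = 0.9896 bits

Distribution B (p=0.44) is closer to uniform (p=0.5), so it has higher entropy.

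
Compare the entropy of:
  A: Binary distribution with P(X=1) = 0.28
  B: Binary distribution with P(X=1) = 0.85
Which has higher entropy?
A

For binary distributions, entropy is maximized at p=0.5 and decreases as p moves toward 0 or 1.

H(A) = H(0.28) = 0.8555 bits
H(B) = H(0.85) = 0.6098 bits

Distribution A (p=0.28) is closer to uniform (p=0.5), so it has higher entropy.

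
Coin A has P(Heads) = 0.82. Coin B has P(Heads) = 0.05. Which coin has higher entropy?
A

For binary distributions, entropy is maximized at p=0.5 and decreases as p moves toward 0 or 1.

H(A) = H(0.82) = 0.6801 bits
H(B) = H(0.05) = 0.2864 bits

Distribution A (p=0.82) is closer to uniform (p=0.5), so it has higher entropy.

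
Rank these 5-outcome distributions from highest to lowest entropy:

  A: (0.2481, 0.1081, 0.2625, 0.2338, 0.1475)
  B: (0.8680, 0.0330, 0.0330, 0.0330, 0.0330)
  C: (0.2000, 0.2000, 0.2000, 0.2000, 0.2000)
C > A > B

Key insight: Entropy is maximized by uniform distributions and minimized by concentrated distributions.

- Uniform distributions have maximum entropy log₂(5) = 2.3219 bits
- The more "peaked" or concentrated a distribution, the lower its entropy

Entropies:
  H(A) = 2.2499 bits
  H(B) = 0.8269 bits
  H(C) = 2.3219 bits

Ranking: C > A > B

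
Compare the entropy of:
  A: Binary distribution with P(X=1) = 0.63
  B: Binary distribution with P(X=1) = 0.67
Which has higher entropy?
A

For binary distributions, entropy is maximized at p=0.5 and decreases as p moves toward 0 or 1.

H(A) = H(0.63) = 0.9507 bits
H(B) = H(0.67) = 0.9149 bits

Distribution A (p=0.63) is closer to uniform (p=0.5), so it has higher entropy.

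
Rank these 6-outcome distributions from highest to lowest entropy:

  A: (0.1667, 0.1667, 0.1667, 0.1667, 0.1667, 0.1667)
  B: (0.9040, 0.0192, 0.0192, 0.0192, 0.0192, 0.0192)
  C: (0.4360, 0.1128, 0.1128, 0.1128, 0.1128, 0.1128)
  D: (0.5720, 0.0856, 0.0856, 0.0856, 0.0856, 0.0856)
A > C > D > B

Key insight: Entropy is maximized by uniform distributions and minimized by concentrated distributions.

Entropies:
  H(A) = 2.5850 bits
  H(B) = 0.6791 bits
  H(C) = 2.2977 bits
  H(D) = 1.9788 bits

Ranking: A > C > D > B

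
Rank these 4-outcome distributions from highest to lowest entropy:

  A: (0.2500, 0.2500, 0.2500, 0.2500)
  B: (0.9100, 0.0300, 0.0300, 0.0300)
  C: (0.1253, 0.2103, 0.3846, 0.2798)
A > C > B

Key insight: Entropy is maximized by uniform distributions and minimized by concentrated distributions.

- Uniform distributions have maximum entropy log₂(4) = 2.0000 bits
- The more "peaked" or concentrated a distribution, the lower its entropy

Entropies:
  H(A) = 2.0000 bits
  H(B) = 0.5791 bits
  H(C) = 1.8928 bits

Ranking: A > C > B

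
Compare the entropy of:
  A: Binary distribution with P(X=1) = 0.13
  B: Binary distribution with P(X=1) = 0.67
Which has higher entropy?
B

For binary distributions, entropy is maximized at p=0.5 and decreases as p moves toward 0 or 1.

H(A) = H(0.13) = 0.5574 bits
H(B) = H(0.67) = 0.9149 bits

Distribution B (p=0.67) is closer to uniform (p=0.5), so it has higher entropy.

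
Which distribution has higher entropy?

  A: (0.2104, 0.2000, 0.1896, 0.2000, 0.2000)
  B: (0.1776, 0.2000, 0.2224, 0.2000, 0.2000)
A

Both distributions are close to uniform, making this a harder comparison.

H(A) = 2.3212 bits
H(B) = 2.3183 bits

The distribution closer to uniform has higher entropy.
Answer: A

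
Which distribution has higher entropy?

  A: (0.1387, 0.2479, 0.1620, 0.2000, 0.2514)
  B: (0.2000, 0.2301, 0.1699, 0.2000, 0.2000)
B

Both distributions are close to uniform, making this a harder comparison.

H(A) = 2.2846 bits
H(B) = 2.3153 bits

The distribution closer to uniform has higher entropy.
Answer: B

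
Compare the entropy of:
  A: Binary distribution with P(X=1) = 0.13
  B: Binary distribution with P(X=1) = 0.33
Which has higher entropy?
B

For binary distributions, entropy is maximized at p=0.5 and decreases as p moves toward 0 or 1.

H(A) = H(0.13) = 0.5574 bits
H(B) = H(0.33) = 0.9149 bits

Distribution B (p=0.33) is closer to uniform (p=0.5), so it has higher entropy.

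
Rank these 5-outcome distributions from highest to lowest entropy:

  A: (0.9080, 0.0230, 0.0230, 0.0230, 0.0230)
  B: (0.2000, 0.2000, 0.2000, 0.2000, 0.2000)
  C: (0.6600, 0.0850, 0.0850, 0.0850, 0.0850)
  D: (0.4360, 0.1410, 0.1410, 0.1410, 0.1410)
B > D > C > A

Key insight: Entropy is maximized by uniform distributions and minimized by concentrated distributions.

Entropies:
  H(A) = 0.6271 bits
  H(B) = 2.3219 bits
  H(C) = 1.6048 bits
  H(D) = 2.1161 bits

Ranking: B > D > C > A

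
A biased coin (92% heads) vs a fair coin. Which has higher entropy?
Fair coin

The fair coin is uniform (p=0.5), maximizing binary entropy at 1 bit. The biased coin has H(0.92) ≈ 0.402 bits — its outcome is more predictable, so its entropy is lower.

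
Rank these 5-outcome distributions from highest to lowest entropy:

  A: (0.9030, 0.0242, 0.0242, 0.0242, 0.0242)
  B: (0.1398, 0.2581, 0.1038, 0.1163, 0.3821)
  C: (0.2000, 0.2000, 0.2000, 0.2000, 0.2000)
C > B > A

Key insight: Entropy is maximized by uniform distributions and minimized by concentrated distributions.

- Uniform distributions have maximum entropy log₂(5) = 2.3219 bits
- The more "peaked" or concentrated a distribution, the lower its entropy

Entropies:
  H(A) = 0.6534 bits
  H(B) = 2.1315 bits
  H(C) = 2.3219 bits

Ranking: C > B > A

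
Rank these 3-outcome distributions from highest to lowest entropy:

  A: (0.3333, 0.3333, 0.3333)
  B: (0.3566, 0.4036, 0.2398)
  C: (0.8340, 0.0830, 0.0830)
A > B > C

Key insight: Entropy is maximized by uniform distributions and minimized by concentrated distributions.

- Uniform distributions have maximum entropy log₂(3) = 1.5850 bits
- The more "peaked" or concentrated a distribution, the lower its entropy

Entropies:
  H(A) = 1.5850 bits
  H(B) = 1.5528 bits
  H(C) = 0.8145 bits

Ranking: A > B > C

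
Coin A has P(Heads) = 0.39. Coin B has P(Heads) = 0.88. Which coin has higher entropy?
A

For binary distributions, entropy is maximized at p=0.5 and decreases as p moves toward 0 or 1.

H(A) = H(0.39) = 0.9648 bits
H(B) = H(0.88) = 0.5294 bits

Distribution A (p=0.39) is closer to uniform (p=0.5), so it has higher entropy.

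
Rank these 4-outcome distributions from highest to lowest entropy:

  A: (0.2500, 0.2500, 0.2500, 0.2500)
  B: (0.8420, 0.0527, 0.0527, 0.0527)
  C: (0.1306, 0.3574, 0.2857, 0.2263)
A > C > B

Key insight: Entropy is maximized by uniform distributions and minimized by concentrated distributions.

- Uniform distributions have maximum entropy log₂(4) = 2.0000 bits
- The more "peaked" or concentrated a distribution, the lower its entropy

Entropies:
  H(A) = 2.0000 bits
  H(B) = 0.8799 bits
  H(C) = 1.9156 bits

Ranking: A > C > B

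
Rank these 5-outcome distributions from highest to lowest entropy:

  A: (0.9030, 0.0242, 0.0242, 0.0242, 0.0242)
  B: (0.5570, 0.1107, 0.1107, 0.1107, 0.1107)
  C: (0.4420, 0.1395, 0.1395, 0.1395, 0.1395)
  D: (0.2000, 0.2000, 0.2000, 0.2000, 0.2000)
D > C > B > A

Key insight: Entropy is maximized by uniform distributions and minimized by concentrated distributions.

Entropies:
  H(A) = 0.6534 bits
  H(B) = 1.8766 bits
  H(C) = 2.1063 bits
  H(D) = 2.3219 bits

Ranking: D > C > B > A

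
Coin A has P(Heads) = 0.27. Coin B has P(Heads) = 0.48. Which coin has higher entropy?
B

For binary distributions, entropy is maximized at p=0.5 and decreases as p moves toward 0 or 1.

H(A) = H(0.27) = 0.8415 bits
H(B) = H(0.48) = 0.9988 bits

Distribution B (p=0.48) is closer to uniform (p=0.5), so it has higher entropy.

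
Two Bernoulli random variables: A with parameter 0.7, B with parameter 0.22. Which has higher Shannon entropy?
A

For binary distributions, entropy is maximized at p=0.5 and decreases as p moves toward 0 or 1.

H(A) = H(0.7) = 0.8813 bits
H(B) = H(0.22) = 0.7602 bits

Distribution A (p=0.7) is closer to uniform (p=0.5), so it has higher entropy.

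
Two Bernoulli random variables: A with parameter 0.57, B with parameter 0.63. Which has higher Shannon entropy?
A

For binary distributions, entropy is maximized at p=0.5 and decreases as p moves toward 0 or 1.

H(A) = H(0.57) = 0.9858 bits
H(B) = H(0.63) = 0.9507 bits

Distribution A (p=0.57) is closer to uniform (p=0.5), so it has higher entropy.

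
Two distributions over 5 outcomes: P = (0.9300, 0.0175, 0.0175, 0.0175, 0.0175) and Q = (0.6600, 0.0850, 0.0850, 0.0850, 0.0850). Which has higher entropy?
Q

P is highly concentrated on one outcome (93%), making it nearly deterministic. Q spreads its mass more evenly (max 66%). The more spread-out distribution has higher entropy: H(P) ≈ 0.506 bits, H(Q) ≈ 1.605 bits.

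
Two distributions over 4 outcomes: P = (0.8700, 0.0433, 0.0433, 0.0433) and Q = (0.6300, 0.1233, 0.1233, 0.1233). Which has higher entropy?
Q

P is highly concentrated on one outcome (87%), making it nearly deterministic. Q spreads its mass more evenly (max 63%). The more spread-out distribution has higher entropy: H(P) ≈ 0.763 bits, H(Q) ≈ 1.537 bits.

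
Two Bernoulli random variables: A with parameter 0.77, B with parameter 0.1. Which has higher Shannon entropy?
A

For binary distributions, entropy is maximized at p=0.5 and decreases as p moves toward 0 or 1.

H(A) = H(0.77) = 0.7780 bits
H(B) = H(0.1) = 0.4690 bits

Distribution A (p=0.77) is closer to uniform (p=0.5), so it has higher entropy.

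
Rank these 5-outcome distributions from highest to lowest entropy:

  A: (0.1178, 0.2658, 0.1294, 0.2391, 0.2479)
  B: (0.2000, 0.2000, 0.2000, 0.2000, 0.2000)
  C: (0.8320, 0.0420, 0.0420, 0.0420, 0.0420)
B > A > C

Key insight: Entropy is maximized by uniform distributions and minimized by concentrated distributions.

- Uniform distributions have maximum entropy log₂(5) = 2.3219 bits
- The more "peaked" or concentrated a distribution, the lower its entropy

Entropies:
  H(A) = 2.2457 bits
  H(B) = 2.3219 bits
  H(C) = 0.9891 bits

Ranking: B > A > C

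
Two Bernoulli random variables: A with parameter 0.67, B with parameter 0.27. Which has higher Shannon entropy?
A

For binary distributions, entropy is maximized at p=0.5 and decreases as p moves toward 0 or 1.

H(A) = H(0.67) = 0.9149 bits
H(B) = H(0.27) = 0.8415 bits

Distribution A (p=0.67) is closer to uniform (p=0.5), so it has higher entropy.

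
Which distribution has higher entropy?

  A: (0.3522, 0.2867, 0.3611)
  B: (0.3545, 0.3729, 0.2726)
A

Both distributions are close to uniform, making this a harder comparison.

H(A) = 1.5776 bits
H(B) = 1.5722 bits

The distribution closer to uniform has higher entropy.
Answer: A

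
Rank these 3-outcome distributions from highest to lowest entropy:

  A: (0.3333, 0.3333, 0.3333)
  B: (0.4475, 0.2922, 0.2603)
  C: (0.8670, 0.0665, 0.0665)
A > B > C

Key insight: Entropy is maximized by uniform distributions and minimized by concentrated distributions.

- Uniform distributions have maximum entropy log₂(3) = 1.5850 bits
- The more "peaked" or concentrated a distribution, the lower its entropy

Entropies:
  H(A) = 1.5850 bits
  H(B) = 1.5432 bits
  H(C) = 0.6986 bits

Ranking: A > B > C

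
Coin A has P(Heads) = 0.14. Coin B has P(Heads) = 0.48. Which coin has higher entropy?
B

For binary distributions, entropy is maximized at p=0.5 and decreases as p moves toward 0 or 1.

H(A) = H(0.14) = 0.5842 bits
H(B) = H(0.48) = 0.9988 bits

Distribution B (p=0.48) is closer to uniform (p=0.5), so it has higher entropy.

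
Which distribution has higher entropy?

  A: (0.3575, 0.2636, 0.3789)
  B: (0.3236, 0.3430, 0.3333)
B

Both distributions are close to uniform, making this a harder comparison.

H(A) = 1.5681 bits
H(B) = 1.5846 bits

The distribution closer to uniform has higher entropy.
Answer: B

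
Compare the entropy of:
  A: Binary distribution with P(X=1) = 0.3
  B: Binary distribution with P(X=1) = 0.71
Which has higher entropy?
A

For binary distributions, entropy is maximized at p=0.5 and decreases as p moves toward 0 or 1.

H(A) = H(0.3) = 0.8813 bits
H(B) = H(0.71) = 0.8687 bits

Distribution A (p=0.3) is closer to uniform (p=0.5), so it has higher entropy.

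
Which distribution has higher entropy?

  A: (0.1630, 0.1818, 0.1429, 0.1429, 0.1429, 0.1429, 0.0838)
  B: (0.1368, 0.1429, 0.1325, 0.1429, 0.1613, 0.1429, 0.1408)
B

Both distributions are close to uniform, making this a harder comparison.

H(A) = 2.7777 bits
H(B) = 2.8049 bits

The distribution closer to uniform has higher entropy.
Answer: B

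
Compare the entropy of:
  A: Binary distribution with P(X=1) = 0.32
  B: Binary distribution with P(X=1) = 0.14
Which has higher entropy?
A

For binary distributions, entropy is maximized at p=0.5 and decreases as p moves toward 0 or 1.

H(A) = H(0.32) = 0.9044 bits
H(B) = H(0.14) = 0.5842 bits

Distribution A (p=0.32) is closer to uniform (p=0.5), so it has higher entropy.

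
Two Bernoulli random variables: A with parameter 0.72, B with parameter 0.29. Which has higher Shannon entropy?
B

For binary distributions, entropy is maximized at p=0.5 and decreases as p moves toward 0 or 1.

H(A) = H(0.72) = 0.8555 bits
H(B) = H(0.29) = 0.8687 bits

Distribution B (p=0.29) is closer to uniform (p=0.5), so it has higher entropy.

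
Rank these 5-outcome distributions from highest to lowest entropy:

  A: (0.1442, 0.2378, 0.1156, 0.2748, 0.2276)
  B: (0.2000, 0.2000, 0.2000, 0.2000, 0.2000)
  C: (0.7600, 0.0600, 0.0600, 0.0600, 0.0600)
B > A > C

Key insight: Entropy is maximized by uniform distributions and minimized by concentrated distributions.

- Uniform distributions have maximum entropy log₂(5) = 2.3219 bits
- The more "peaked" or concentrated a distribution, the lower its entropy

Entropies:
  H(A) = 2.2536 bits
  H(B) = 2.3219 bits
  H(C) = 1.2750 bits

Ranking: B > A > C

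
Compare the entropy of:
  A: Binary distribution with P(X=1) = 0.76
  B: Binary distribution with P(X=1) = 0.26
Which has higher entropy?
B

For binary distributions, entropy is maximized at p=0.5 and decreases as p moves toward 0 or 1.

H(A) = H(0.76) = 0.7950 bits
H(B) = H(0.26) = 0.8267 bits

Distribution B (p=0.26) is closer to uniform (p=0.5), so it has higher entropy.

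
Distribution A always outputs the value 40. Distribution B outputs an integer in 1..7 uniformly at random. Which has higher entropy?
B

A is deterministic, so H(A) = 0. B is uniform over 7 outcomes, so H(B) = log₂(7) = 2.807 bits. Any distribution with genuine randomness has higher entropy than a deterministic one.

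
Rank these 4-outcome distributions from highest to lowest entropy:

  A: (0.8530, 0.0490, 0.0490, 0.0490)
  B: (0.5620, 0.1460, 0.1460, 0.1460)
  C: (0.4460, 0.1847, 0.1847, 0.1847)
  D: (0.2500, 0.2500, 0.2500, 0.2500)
D > C > B > A

Key insight: Entropy is maximized by uniform distributions and minimized by concentrated distributions.

Entropies:
  H(A) = 0.8353 bits
  H(B) = 1.6831 bits
  H(C) = 1.8696 bits
  H(D) = 2.0000 bits

Ranking: D > C > B > A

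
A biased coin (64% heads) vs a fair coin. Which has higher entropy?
Fair coin

The fair coin is uniform (p=0.5), maximizing binary entropy at 1 bit. The biased coin has H(0.64) ≈ 0.943 bits — its outcome is more predictable, so its entropy is lower.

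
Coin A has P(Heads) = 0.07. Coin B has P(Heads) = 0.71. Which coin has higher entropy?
B

For binary distributions, entropy is maximized at p=0.5 and decreases as p moves toward 0 or 1.

H(A) = H(0.07) = 0.3659 bits
H(B) = H(0.71) = 0.8687 bits

Distribution B (p=0.71) is closer to uniform (p=0.5), so it has higher entropy.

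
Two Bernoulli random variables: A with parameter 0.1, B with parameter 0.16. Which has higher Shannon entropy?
B

For binary distributions, entropy is maximized at p=0.5 and decreases as p moves toward 0 or 1.

H(A) = H(0.1) = 0.4690 bits
H(B) = H(0.16) = 0.6343 bits

Distribution B (p=0.16) is closer to uniform (p=0.5), so it has higher entropy.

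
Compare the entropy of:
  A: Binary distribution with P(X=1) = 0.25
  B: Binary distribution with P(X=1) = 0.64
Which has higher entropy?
B

For binary distributions, entropy is maximized at p=0.5 and decreases as p moves toward 0 or 1.

H(A) = H(0.25) = 0.8113 bits
H(B) = H(0.64) = 0.9427 bits

Distribution B (p=0.64) is closer to uniform (p=0.5), so it has higher entropy.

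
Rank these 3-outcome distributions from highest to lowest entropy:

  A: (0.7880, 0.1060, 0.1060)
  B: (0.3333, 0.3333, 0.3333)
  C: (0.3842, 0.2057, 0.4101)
B > C > A

Key insight: Entropy is maximized by uniform distributions and minimized by concentrated distributions.

- Uniform distributions have maximum entropy log₂(3) = 1.5850 bits
- The more "peaked" or concentrated a distribution, the lower its entropy

Entropies:
  H(A) = 0.9573 bits
  H(B) = 1.5850 bits
  H(C) = 1.5269 bits

Ranking: B > C > A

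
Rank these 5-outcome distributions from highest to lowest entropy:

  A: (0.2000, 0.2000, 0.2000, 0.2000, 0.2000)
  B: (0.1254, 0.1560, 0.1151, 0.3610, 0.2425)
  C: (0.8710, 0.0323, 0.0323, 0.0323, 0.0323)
A > B > C

Key insight: Entropy is maximized by uniform distributions and minimized by concentrated distributions.

- Uniform distributions have maximum entropy log₂(5) = 2.3219 bits
- The more "peaked" or concentrated a distribution, the lower its entropy

Entropies:
  H(A) = 2.3219 bits
  H(B) = 2.1790 bits
  H(C) = 0.8127 bits

Ranking: A > B > C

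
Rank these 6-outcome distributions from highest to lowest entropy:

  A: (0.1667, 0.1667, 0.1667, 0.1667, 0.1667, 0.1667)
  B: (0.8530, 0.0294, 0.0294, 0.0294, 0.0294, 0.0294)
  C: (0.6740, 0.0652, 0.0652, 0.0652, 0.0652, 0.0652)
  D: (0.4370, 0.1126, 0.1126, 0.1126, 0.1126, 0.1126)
A > D > C > B

Key insight: Entropy is maximized by uniform distributions and minimized by concentrated distributions.

Entropies:
  H(A) = 2.5850 bits
  H(B) = 0.9436 bits
  H(C) = 1.6677 bits
  H(D) = 2.2958 bits

Ranking: A > D > C > B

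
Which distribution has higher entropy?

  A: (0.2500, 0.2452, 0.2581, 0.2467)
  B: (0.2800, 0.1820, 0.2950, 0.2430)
A

Both distributions are close to uniform, making this a harder comparison.

H(A) = 1.9997 bits
H(B) = 1.9771 bits

The distribution closer to uniform has higher entropy.
Answer: A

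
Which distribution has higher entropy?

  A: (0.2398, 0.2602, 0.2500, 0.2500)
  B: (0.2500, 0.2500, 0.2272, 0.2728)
A

Both distributions are close to uniform, making this a harder comparison.

H(A) = 1.9994 bits
H(B) = 1.9970 bits

The distribution closer to uniform has higher entropy.
Answer: A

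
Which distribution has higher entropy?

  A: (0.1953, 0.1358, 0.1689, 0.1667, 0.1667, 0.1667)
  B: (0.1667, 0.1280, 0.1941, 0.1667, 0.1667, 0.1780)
A

Both distributions are close to uniform, making this a harder comparison.

H(A) = 2.5772 bits
H(B) = 2.5743 bits

The distribution closer to uniform has higher entropy.
Answer: A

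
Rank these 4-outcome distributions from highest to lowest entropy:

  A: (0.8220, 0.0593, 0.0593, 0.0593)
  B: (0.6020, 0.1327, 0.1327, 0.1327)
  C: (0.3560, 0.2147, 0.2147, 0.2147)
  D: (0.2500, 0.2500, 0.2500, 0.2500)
D > C > B > A

Key insight: Entropy is maximized by uniform distributions and minimized by concentrated distributions.

Entropies:
  H(A) = 0.9578 bits
  H(B) = 1.6006 bits
  H(C) = 1.9600 bits
  H(D) = 2.0000 bits

Ranking: D > C > B > A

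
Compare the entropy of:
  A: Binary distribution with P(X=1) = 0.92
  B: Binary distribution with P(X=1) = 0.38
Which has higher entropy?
B

For binary distributions, entropy is maximized at p=0.5 and decreases as p moves toward 0 or 1.

H(A) = H(0.92) = 0.4022 bits
H(B) = H(0.38) = 0.9580 bits

Distribution B (p=0.38) is closer to uniform (p=0.5), so it has higher entropy.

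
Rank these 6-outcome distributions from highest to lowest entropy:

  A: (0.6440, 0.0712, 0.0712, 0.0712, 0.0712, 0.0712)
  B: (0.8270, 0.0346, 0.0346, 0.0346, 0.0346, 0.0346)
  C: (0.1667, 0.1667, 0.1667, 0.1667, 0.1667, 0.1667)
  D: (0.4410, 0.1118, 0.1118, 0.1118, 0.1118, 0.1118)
C > D > A > B

Key insight: Entropy is maximized by uniform distributions and minimized by concentrated distributions.

Entropies:
  H(A) = 1.7659 bits
  H(B) = 1.0662 bits
  H(C) = 2.5850 bits
  H(D) = 2.2879 bits

Ranking: C > D > A > B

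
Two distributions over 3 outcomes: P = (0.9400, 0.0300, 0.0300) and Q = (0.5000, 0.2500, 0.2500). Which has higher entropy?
Q

P is highly concentrated on one outcome (94%), making it nearly deterministic. Q spreads its mass more evenly (max 50%). The more spread-out distribution has higher entropy: H(P) ≈ 0.387 bits, H(Q) ≈ 1.500 bits.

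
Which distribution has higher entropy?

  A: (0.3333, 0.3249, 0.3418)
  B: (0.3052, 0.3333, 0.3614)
A

Both distributions are close to uniform, making this a harder comparison.

H(A) = 1.5847 bits
H(B) = 1.5815 bits

The distribution closer to uniform has higher entropy.
Answer: A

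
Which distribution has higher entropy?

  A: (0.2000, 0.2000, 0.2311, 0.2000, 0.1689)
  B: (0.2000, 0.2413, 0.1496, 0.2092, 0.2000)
A

Both distributions are close to uniform, making this a harder comparison.

H(A) = 2.3149 bits
H(B) = 2.3058 bits

The distribution closer to uniform has higher entropy.
Answer: A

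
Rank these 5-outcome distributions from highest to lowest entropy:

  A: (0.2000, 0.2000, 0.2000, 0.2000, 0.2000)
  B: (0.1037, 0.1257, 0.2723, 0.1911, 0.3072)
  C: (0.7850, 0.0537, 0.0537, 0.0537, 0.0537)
A > B > C

Key insight: Entropy is maximized by uniform distributions and minimized by concentrated distributions.

- Uniform distributions have maximum entropy log₂(5) = 2.3219 bits
- The more "peaked" or concentrated a distribution, the lower its entropy

Entropies:
  H(A) = 2.3219 bits
  H(B) = 2.2056 bits
  H(C) = 1.1809 bits

Ranking: A > B > C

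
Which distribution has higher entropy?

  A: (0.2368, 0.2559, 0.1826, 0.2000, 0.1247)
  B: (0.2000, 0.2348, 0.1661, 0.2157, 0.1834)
B

Both distributions are close to uniform, making this a harder comparison.

H(A) = 2.2822 bits
H(B) = 2.3115 bits

The distribution closer to uniform has higher entropy.
Answer: B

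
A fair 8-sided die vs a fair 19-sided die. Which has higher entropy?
19-sided die

Both are uniform distributions; for uniform over n outcomes, H = log₂(n). H(8-sided) = log₂(8) = 3.000 bits and H(19-sided) = log₂(19) = 4.248 bits. More outcomes in a uniform distribution means higher entropy.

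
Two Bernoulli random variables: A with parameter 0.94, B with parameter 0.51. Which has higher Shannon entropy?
B

For binary distributions, entropy is maximized at p=0.5 and decreases as p moves toward 0 or 1.

H(A) = H(0.94) = 0.3274 bits
H(B) = H(0.51) = 0.9997 bits

Distribution B (p=0.51) is closer to uniform (p=0.5), so it has higher entropy.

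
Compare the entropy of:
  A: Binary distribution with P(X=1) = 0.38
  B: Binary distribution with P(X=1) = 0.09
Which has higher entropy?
A

For binary distributions, entropy is maximized at p=0.5 and decreases as p moves toward 0 or 1.

H(A) = H(0.38) = 0.9580 bits
H(B) = H(0.09) = 0.4365 bits

Distribution A (p=0.38) is closer to uniform (p=0.5), so it has higher entropy.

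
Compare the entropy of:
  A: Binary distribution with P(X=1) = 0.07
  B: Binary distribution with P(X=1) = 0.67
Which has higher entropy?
B

For binary distributions, entropy is maximized at p=0.5 and decreases as p moves toward 0 or 1.

H(A) = H(0.07) = 0.3659 bits
H(B) = H(0.67) = 0.9149 bits

Distribution B (p=0.67) is closer to uniform (p=0.5), so it has higher entropy.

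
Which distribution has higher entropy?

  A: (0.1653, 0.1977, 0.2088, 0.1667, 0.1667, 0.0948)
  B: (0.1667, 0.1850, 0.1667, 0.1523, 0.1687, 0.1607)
B

Both distributions are close to uniform, making this a harder comparison.

H(A) = 2.5474 bits
H(B) = 2.5825 bits

The distribution closer to uniform has higher entropy.
Answer: B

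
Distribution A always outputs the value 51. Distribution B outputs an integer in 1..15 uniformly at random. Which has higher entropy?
B

A is deterministic, so H(A) = 0. B is uniform over 15 outcomes, so H(B) = log₂(15) = 3.907 bits. Any distribution with genuine randomness has higher entropy than a deterministic one.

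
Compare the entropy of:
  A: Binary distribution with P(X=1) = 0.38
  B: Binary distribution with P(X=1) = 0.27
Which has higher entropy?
A

For binary distributions, entropy is maximized at p=0.5 and decreases as p moves toward 0 or 1.

H(A) = H(0.38) = 0.9580 bits
H(B) = H(0.27) = 0.8415 bits

Distribution A (p=0.38) is closer to uniform (p=0.5), so it has higher entropy.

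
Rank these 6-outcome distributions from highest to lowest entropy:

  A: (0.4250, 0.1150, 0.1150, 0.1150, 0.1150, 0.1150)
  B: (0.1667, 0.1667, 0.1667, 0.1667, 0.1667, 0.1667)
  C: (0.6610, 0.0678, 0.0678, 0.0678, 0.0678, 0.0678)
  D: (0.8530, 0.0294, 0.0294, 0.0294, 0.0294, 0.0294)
B > A > C > D

Key insight: Entropy is maximized by uniform distributions and minimized by concentrated distributions.

Entropies:
  H(A) = 2.3188 bits
  H(B) = 2.5850 bits
  H(C) = 1.7110 bits
  H(D) = 0.9436 bits

Ranking: B > A > C > D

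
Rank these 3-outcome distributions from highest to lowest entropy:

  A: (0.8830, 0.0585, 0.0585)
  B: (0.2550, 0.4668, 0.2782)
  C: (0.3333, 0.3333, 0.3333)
C > B > A

Key insight: Entropy is maximized by uniform distributions and minimized by concentrated distributions.

- Uniform distributions have maximum entropy log₂(3) = 1.5850 bits
- The more "peaked" or concentrated a distribution, the lower its entropy

Entropies:
  H(A) = 0.6377 bits
  H(B) = 1.5293 bits
  H(C) = 1.5850 bits

Ranking: C > B > A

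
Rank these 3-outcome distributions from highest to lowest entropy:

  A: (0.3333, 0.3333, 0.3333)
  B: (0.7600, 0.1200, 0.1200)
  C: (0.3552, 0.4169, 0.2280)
A > C > B

Key insight: Entropy is maximized by uniform distributions and minimized by concentrated distributions.

- Uniform distributions have maximum entropy log₂(3) = 1.5850 bits
- The more "peaked" or concentrated a distribution, the lower its entropy

Entropies:
  H(A) = 1.5850 bits
  H(B) = 1.0350 bits
  H(C) = 1.5429 bits

Ranking: A > C > B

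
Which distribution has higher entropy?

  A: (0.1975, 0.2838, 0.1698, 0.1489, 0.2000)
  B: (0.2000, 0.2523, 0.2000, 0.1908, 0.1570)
B

Both distributions are close to uniform, making this a harder comparison.

H(A) = 2.2857 bits
H(B) = 2.3053 bits

The distribution closer to uniform has higher entropy.
Answer: B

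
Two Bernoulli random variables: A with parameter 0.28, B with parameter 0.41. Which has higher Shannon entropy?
B

For binary distributions, entropy is maximized at p=0.5 and decreases as p moves toward 0 or 1.

H(A) = H(0.28) = 0.8555 bits
H(B) = H(0.41) = 0.9765 bits

Distribution B (p=0.41) is closer to uniform (p=0.5), so it has higher entropy.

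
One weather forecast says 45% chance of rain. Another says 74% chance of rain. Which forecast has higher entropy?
45% forecast

Treat each forecast as a Bernoulli distribution. Binary entropy is maximized at p=0.5 and falls off symmetrically toward 0 or 1. The 45% forecast is closer to 50%, so it is more uncertain. H(45%) ≈ 0.993 bits, H(74%) ≈ 0.827 bits.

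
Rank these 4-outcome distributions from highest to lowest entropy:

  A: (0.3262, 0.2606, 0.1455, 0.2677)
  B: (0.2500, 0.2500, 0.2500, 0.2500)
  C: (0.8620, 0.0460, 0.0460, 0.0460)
B > A > C

Key insight: Entropy is maximized by uniform distributions and minimized by concentrated distributions.

- Uniform distributions have maximum entropy log₂(4) = 2.0000 bits
- The more "peaked" or concentrated a distribution, the lower its entropy

Entropies:
  H(A) = 1.9464 bits
  H(B) = 2.0000 bits
  H(C) = 0.7977 bits

Ranking: B > A > C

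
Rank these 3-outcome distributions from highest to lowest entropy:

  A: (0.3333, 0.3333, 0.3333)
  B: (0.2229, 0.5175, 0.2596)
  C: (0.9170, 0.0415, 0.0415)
A > B > C

Key insight: Entropy is maximized by uniform distributions and minimized by concentrated distributions.

- Uniform distributions have maximum entropy log₂(3) = 1.5850 bits
- The more "peaked" or concentrated a distribution, the lower its entropy

Entropies:
  H(A) = 1.5850 bits
  H(B) = 1.4796 bits
  H(C) = 0.4957 bits

Ranking: A > B > C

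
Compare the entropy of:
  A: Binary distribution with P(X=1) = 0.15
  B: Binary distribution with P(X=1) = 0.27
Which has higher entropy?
B

For binary distributions, entropy is maximized at p=0.5 and decreases as p moves toward 0 or 1.

H(A) = H(0.15) = 0.6098 bits
H(B) = H(0.27) = 0.8415 bits

Distribution B (p=0.27) is closer to uniform (p=0.5), so it has higher entropy.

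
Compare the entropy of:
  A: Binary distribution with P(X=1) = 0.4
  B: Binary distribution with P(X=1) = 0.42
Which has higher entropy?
B

For binary distributions, entropy is maximized at p=0.5 and decreases as p moves toward 0 or 1.

H(A) = H(0.4) = 0.9710 bits
H(B) = H(0.42) = 0.9815 bits

Distribution B (p=0.42) is closer to uniform (p=0.5), so it has higher entropy.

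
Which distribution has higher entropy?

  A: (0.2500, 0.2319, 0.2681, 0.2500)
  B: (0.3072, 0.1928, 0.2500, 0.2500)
A

Both distributions are close to uniform, making this a harder comparison.

H(A) = 1.9981 bits
H(B) = 1.9809 bits

The distribution closer to uniform has higher entropy.
Answer: A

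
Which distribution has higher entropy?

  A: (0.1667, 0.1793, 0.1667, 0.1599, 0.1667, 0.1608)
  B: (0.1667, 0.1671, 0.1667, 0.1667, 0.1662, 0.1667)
B

Both distributions are close to uniform, making this a harder comparison.

H(A) = 2.5839 bits
H(B) = 2.5850 bits

The distribution closer to uniform has higher entropy.
Answer: B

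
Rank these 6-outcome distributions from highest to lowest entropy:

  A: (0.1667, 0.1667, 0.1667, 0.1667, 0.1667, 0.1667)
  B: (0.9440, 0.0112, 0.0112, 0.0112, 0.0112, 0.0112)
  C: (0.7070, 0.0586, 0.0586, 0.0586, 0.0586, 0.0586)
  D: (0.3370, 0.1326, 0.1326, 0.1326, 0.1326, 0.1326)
A > D > C > B

Key insight: Entropy is maximized by uniform distributions and minimized by concentrated distributions.

Entropies:
  H(A) = 2.5850 bits
  H(B) = 0.4414 bits
  H(C) = 1.5529 bits
  H(D) = 2.4614 bits

Ranking: A > D > C > B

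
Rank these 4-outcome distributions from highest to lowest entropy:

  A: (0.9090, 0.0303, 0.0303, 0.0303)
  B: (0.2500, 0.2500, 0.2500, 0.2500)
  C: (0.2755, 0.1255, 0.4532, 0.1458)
B > C > A

Key insight: Entropy is maximized by uniform distributions and minimized by concentrated distributions.

- Uniform distributions have maximum entropy log₂(4) = 2.0000 bits
- The more "peaked" or concentrated a distribution, the lower its entropy

Entropies:
  H(A) = 0.5840 bits
  H(B) = 2.0000 bits
  H(C) = 1.8107 bits

Ranking: B > C > A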